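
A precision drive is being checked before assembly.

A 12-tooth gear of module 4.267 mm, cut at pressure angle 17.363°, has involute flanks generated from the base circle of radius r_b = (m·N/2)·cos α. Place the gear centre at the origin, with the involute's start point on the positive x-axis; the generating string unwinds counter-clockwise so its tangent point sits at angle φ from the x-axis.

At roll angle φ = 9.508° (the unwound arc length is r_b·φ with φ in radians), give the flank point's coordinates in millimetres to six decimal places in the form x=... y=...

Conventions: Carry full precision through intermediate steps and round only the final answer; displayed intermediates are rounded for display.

recognized (one wheel, involute flank): single-mesh tooth geometry, m = 4.267, N = 12
pitch radius r_p = m·N/2 = 4.267·12/2 = 25.602000
base radius r_b = r_p·cos α = 25.602000·cos 17.363° = 24.435400
roll angle φ = 9.508° = 0.16594591 rad
x = r_b·(cos φ + φ·sin φ) = 24.769539
y = r_b·(sin φ − φ·cos φ) = 0.037119

x=24.769539 y=0.037119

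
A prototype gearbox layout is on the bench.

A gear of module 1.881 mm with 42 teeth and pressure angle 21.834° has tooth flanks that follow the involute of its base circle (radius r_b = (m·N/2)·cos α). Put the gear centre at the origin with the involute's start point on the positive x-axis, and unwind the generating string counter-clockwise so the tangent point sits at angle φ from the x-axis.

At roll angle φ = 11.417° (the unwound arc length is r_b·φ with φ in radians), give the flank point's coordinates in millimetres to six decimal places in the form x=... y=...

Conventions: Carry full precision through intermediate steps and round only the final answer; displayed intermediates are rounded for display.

x=37.388159 y=0.096321

topology: single-mesh involute geometry — m = 1.881, N = 42
pitch radius r_p = m·N/2 = 1.881·42/2 = 39.501000
base radius r_b = r_p·cos α = 39.501000·cos 21.834° = 36.667407
roll angle φ = 11.417° = 0.19926424 rad
x = r_b·(cos φ + φ·sin φ) = 37.388159
y = r_b·(sin φ − φ·cos φ) = 0.096321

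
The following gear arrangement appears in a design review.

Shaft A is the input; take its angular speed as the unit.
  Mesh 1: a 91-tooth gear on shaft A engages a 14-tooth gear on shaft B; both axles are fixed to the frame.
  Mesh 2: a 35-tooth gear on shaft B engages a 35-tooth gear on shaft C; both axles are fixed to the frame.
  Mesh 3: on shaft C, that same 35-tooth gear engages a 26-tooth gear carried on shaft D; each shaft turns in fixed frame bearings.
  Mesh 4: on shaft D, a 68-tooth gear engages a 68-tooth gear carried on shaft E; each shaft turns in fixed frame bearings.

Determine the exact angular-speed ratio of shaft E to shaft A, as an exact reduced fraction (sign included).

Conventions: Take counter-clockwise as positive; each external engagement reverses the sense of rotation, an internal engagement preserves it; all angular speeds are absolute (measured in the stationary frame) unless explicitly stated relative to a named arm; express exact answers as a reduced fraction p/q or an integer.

35/4

class = fixed-axis compound train [4 meshes; 4 ratios multiply, 4 sense flips]
mesh 1 [91T→14T]: running ratio 13/2, sense −
mesh 2 [35T→35T]: running ratio 13/2, sense +
mesh 3 [35T→26T]: running ratio 35/4, sense −
mesh 4 [68T→68T]: running ratio 35/4, sense +
ω_out/ω_in = 35/4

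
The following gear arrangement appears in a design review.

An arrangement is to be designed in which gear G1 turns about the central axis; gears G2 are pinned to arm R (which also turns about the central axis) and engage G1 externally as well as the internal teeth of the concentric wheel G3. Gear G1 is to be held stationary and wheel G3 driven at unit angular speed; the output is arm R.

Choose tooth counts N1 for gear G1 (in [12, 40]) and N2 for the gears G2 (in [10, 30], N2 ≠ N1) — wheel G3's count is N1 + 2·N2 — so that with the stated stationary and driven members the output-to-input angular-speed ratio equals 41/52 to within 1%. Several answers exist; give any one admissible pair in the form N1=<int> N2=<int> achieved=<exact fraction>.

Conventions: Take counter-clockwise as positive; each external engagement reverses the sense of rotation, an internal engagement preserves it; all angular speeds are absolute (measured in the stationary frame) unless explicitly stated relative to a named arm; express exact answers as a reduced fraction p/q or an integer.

N1=22 N2=30 achieved=41/52

class = planetary set [ratio 41/52 wanted; Willis about the carrier]
Willis with ω_sun = 0: ω_arm/ω_ring = N3/(N1+N3); set equal to 41/52  ⇒  N3/N1 = (41/52)/(1 − 41/52) = 41/11
N3 = N1 + 2·N2  ⇒  N2/N1 = (N3/N1 − 1)/2 = (41/11 − 1)/2 = 15/11
smallest multiple with N1 ≥ 12 and N2 ≥ 10: k = 2  ⇒  N1 = 2·11 = 22, N2 = 2·15 = 30 (N1 ≤ 40, N2 ≤ 30, N2 ≠ N1 ✓), N3 = 22 + 2·30 = 82
check: N3/(N1+N3) with N1 = 22, N3 = 82 gives 41/52; |achieved − target| = 0 ≤ 41/5200 ✓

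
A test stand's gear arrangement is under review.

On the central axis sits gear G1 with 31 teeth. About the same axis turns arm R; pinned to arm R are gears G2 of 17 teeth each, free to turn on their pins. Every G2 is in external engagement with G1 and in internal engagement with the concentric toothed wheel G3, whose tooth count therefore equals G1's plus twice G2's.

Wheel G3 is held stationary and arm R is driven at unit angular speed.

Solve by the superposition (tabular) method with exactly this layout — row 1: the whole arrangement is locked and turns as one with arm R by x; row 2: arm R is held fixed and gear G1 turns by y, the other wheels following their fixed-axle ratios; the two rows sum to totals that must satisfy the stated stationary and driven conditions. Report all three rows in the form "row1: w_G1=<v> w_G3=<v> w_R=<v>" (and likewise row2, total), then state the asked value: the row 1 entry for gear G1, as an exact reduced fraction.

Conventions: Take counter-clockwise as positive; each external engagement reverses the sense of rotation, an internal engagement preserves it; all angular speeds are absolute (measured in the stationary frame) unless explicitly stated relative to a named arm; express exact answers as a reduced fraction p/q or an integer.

row1: w_G1=1 w_G3=1 w_R=1
row2: w_G1=65/31 w_G3=-1 w_R=0
total: w_G1=96/31 w_G3=0 w_R=1
asked value: 1

recognized (axles ride arm R): planetary set, 31/17/65 teeth
row 1: whole set turns with the arm by x
superposition row 2 [arm held]: sun y, ring −(31/65)·y, arm 0
boundary: total ω_ring = x − (31/65)·y = 0 and total ω_arm = x = 1  ⇒  y = 65/31, x = 1
row 2 ring = −(31/65)·65/31 = -1
totals (row 1 + row 2): sun 1 + 65/31 = 96/31, ring 1 + (-1) = 0, arm 1 + 0 = 1
asked cell (row1, sun) = 1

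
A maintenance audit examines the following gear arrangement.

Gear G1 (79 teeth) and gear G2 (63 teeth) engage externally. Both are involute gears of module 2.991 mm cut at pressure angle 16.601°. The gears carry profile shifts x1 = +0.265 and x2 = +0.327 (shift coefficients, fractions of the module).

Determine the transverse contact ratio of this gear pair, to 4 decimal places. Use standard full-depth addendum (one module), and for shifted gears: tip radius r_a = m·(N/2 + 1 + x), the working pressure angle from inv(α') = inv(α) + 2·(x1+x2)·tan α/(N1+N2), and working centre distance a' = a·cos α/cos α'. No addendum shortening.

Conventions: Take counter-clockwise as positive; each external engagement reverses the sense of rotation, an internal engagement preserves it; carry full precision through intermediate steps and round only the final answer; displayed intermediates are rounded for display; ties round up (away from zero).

1.9390

recognized (one external pair, fixed centres): single-mesh tooth geometry, m = 2.991, N1 = 79, N2 = 63
base radii: r_b1 = 113.219952, r_b2 = 90.289329
tip radii: r_a1 = 121.928115, r_a2 = 98.185557
inv(α') = inv(16.601°) + 2·(+0.265+0.327)·tan α/(79+63) = 0.01087568  ⇒  α' = 18.06231°
a' = a·cos α / cos α' = 212.3610·cos 16.601°/cos 18.06231° = 214.058091
action lengths: √(r_a1²−r_b1²) = 45.251604, √(r_a2²−r_b2²) = 38.577722
base pitch p_b = π·m·cos α = 9.004835
CR = (45.251604 + 38.577722 − 214.058091·sin 18.06231°)/9.004835 = 1.938999
contact ratio ≈ 1.9390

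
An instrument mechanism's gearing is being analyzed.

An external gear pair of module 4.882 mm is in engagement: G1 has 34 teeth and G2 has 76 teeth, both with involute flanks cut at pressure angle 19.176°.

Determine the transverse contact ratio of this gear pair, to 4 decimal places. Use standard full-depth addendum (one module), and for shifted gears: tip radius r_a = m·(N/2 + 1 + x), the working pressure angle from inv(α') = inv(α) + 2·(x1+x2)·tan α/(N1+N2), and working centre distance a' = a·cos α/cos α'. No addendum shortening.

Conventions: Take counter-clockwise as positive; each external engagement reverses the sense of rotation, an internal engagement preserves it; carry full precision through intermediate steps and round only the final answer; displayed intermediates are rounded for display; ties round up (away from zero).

1.7952

single-mesh involute tooth geometry (34T engaging 76T at module 4.882)
base radii: r_b1 = 78.388998, r_b2 = 175.222467
tip radii: r_a1 = 87.876000, r_a2 = 190.398000
no profile shift: α' = α, a' = a
action lengths: √(r_a1²−r_b1²) = 39.715945, √(r_a2²−r_b2²) = 74.488156
base pitch p_b = π·m·cos α = 14.486253
CR = (39.715945 + 74.488156 − 268.510000·sin 19.17600°)/14.486253 = 1.795243
contact ratio ≈ 1.7952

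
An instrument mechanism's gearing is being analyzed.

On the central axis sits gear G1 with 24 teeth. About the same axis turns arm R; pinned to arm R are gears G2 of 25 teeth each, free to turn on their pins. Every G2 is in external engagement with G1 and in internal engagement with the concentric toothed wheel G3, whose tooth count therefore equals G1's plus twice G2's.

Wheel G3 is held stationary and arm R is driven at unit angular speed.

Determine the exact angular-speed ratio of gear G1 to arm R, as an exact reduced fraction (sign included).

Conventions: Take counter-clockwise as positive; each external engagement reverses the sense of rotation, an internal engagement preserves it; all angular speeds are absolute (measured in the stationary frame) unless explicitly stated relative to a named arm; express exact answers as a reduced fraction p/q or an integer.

topology: planetary set — G1 24T / G2 25T / G3 74T, arm = carrier (Willis)
ring teeth: 24 + 2·25 = 74
24(ω_sun−ω_arm) = −74(ω_ring−ω_arm),  ω_ring = 0, ω_arm = 1
ω_sun = 1 − (74/24)(0−1) = 49/12
ω_out/ω_in = 49/12

49/12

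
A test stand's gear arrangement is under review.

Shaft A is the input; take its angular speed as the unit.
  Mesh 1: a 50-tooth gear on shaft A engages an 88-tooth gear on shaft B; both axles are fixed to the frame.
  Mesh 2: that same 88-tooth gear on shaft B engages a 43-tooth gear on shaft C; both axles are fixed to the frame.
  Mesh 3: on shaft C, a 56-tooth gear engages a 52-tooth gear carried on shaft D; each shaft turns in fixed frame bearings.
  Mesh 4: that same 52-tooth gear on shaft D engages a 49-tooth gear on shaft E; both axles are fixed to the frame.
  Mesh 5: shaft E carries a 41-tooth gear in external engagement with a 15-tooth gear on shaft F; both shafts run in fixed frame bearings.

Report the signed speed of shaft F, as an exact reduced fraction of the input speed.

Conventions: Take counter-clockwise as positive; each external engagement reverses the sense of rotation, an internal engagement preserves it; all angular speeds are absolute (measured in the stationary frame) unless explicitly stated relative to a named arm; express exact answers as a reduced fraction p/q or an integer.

5-mesh fixed-axis compound train (all bearings frame-fixed)
mesh 1 [50T→88T]: |ω|/ω_in = 1×50/88 = 25/44, sense flips to −
mesh 2 [88T→43T]: |ω|/ω_in = (25/44)×88/43 = 50/43, sense flips to +
mesh 3 [56T→52T]: |ω|/ω_in = (50/43)×56/52 = 700/559, sense flips to −
mesh 4 [52T→49T]: |ω|/ω_in = (700/559)×52/49 = 400/301, sense flips to +
mesh 5 [41T→15T]: |ω|/ω_in = (400/301)×41/15 = 3280/903, sense flips to −
signed output speed (× input speed) = -3280/903

-3280/903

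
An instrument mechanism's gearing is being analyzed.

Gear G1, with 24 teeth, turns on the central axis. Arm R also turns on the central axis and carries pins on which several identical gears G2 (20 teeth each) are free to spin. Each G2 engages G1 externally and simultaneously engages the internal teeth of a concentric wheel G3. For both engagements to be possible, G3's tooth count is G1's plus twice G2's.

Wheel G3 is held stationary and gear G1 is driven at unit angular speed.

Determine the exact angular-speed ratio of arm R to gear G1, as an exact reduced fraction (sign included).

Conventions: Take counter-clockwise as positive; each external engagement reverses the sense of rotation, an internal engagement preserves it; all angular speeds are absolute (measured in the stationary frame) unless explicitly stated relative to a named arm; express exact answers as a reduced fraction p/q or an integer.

3/11

class = planetary set [G3 = 24+2·20 = 64; Willis about the carrier]
ring teeth: 24 + 2·20 = 64
24(ω_sun−ω_arm) = −64(ω_ring−ω_arm),  ω_ring = 0, ω_sun = 1
24(1−ω_arm) = −64(0−ω_arm)  ⇒  88·ω_arm = 24  ⇒  ω_arm = 3/11
ω_out/ω_in = 3/11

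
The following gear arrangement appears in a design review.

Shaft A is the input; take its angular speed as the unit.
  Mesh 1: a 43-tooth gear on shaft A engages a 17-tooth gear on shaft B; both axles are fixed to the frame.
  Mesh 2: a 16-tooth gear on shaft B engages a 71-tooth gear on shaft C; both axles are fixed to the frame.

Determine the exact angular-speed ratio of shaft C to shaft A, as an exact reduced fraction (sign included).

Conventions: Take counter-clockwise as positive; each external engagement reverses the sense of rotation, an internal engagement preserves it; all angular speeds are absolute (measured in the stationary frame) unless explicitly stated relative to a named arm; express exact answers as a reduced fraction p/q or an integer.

class = fixed-axis compound train [2 meshes; 2 ratios multiply, 2 sense flips]
mesh 1 [43T→17T]: running ratio 43/17, sense −
mesh 2 [16T→71T]: running ratio 688/1207, sense +
ω_out/ω_in = 688/1207

688/1207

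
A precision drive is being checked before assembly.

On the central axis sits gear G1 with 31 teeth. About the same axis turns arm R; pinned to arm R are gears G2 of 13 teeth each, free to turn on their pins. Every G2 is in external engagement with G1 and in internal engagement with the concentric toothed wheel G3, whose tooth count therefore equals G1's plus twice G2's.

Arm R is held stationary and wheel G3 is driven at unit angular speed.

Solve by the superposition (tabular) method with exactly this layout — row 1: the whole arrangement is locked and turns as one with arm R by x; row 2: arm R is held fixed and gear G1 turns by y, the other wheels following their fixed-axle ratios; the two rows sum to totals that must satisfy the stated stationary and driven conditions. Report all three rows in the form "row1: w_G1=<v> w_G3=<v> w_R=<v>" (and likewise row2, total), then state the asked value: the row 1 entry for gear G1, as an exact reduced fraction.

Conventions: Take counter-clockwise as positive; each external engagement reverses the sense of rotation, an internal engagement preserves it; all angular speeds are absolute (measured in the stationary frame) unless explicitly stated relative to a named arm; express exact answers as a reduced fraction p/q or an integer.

topology: planetary set — G1 31T / G2 13T / G3 57T, arm = carrier (Willis)
row 1 — lock + rotate with arm: ω_sun = ω_ring = ω_arm = x
row 2: sun turns y, ring = −(31/57)·y, arm 0
boundary: total ω_arm = x = 0 and total ω_ring = x − (31/57)·y = 1  ⇒  y = -57/31, x = 0
row 2 ring = −(31/57)·(-57/31) = 1
totals (row 1 + row 2): sun 0 + (-57/31) = -57/31, ring 0 + 1 = 1, arm 0 + 0 = 0
asked cell (row1, sun) = 0

row1: w_G1=0 w_G3=0 w_R=0
row2: w_G1=-57/31 w_G3=1 w_R=0
total: w_G1=-57/31 w_G3=1 w_R=0
asked value: 0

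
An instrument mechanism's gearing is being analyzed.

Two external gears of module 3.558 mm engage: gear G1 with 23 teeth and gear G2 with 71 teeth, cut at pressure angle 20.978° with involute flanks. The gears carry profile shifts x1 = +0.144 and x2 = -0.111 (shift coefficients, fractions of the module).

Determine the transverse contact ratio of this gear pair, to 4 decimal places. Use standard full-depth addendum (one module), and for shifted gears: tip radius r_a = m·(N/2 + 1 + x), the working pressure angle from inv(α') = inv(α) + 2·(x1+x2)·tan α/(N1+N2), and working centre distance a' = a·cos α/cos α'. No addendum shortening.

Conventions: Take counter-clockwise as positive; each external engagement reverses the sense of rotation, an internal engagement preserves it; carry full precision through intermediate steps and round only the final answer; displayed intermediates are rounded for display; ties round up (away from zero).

1.6270

recognized (one external pair, fixed centres): single-mesh tooth geometry, m = 3.558, N1 = 23, N2 = 71
base radii: r_b1 = 38.204938, r_b2 = 117.936982
tip radii: r_a1 = 44.987352, r_a2 = 129.472062
inv(α') = inv(20.978°) + 2·(+0.144-0.111)·tan α/(23+71) = 0.01755759  ⇒  α' = 21.08235°
a' = a·cos α / cos α' = 167.2260·cos 20.978°/cos 21.08235° = 167.343136
action lengths: √(r_a1²−r_b1²) = 23.753833, √(r_a2²−r_b2²) = 53.421748
base pitch p_b = π·m·cos α = 10.436900
CR = (23.753833 + 53.421748 − 167.343136·sin 21.08235°)/10.436900 = 1.626985
contact ratio ≈ 1.6270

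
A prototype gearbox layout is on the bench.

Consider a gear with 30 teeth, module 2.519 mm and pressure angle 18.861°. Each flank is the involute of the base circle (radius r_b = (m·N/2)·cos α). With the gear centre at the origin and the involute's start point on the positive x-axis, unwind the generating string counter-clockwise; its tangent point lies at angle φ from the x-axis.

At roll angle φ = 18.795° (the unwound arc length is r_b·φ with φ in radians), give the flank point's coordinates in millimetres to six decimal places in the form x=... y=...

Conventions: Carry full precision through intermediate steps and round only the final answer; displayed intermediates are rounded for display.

x=37.628514 y=0.416206

recognized (one wheel, involute flank): single-mesh tooth geometry, m = 2.519, N = 30
pitch radius r_p = m·N/2 = 2.519·30/2 = 37.785000
base radius r_b = r_p·cos α = 37.785000·cos 18.861° = 35.756158
roll angle φ = 18.795° = 0.32803463 rad
x = r_b·(cos φ + φ·sin φ) = 37.628514
y = r_b·(sin φ − φ·cos φ) = 0.416206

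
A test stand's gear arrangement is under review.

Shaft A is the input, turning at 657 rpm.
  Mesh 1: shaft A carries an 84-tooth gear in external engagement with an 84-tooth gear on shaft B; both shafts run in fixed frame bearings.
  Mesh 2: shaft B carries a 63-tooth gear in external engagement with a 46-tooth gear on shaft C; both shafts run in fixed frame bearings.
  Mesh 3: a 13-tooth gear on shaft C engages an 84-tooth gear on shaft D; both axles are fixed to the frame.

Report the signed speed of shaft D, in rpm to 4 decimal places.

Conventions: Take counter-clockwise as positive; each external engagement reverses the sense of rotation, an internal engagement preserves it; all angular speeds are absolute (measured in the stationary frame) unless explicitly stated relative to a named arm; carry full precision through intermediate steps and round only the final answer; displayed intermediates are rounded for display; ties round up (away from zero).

-139.2554 rpm

topology: fixed-axis compound train — 3 meshes, A→D
mesh 1 [84T→84T]: ω = 657.0000×84/84 = 657.0000 rpm, sense flips to −
mesh 2 [63T→46T]: ω = 657.0000×63/46 = 899.8043 rpm, sense flips to +
mesh 3 [13T→84T]: ω = 899.8043×13/84 = 139.2554 rpm, sense flips to −
signed output speed = -139.2554 rpm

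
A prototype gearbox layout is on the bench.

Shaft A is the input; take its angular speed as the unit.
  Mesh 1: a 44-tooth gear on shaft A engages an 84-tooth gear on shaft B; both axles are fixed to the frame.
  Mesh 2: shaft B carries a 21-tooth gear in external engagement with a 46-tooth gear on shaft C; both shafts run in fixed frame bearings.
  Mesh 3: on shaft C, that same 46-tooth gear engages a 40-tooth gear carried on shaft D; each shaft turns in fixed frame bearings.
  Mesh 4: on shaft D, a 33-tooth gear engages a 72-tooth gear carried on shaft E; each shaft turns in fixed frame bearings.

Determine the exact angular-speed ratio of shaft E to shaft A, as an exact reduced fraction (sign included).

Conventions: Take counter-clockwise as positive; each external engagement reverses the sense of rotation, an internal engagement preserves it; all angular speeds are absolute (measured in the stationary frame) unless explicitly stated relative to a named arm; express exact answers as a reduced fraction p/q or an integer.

121/960

class = fixed-axis compound train [4 meshes; 4 ratios multiply, 4 sense flips]
mesh 1 [44T→84T]: running ratio 11/21, sense −
mesh 2 [21T→46T]: running ratio 11/46, sense +
mesh 3 [46T→40T]: running ratio 11/40, sense −
mesh 4 [33T→72T]: running ratio 121/960, sense +
ω_out/ω_in = 121/960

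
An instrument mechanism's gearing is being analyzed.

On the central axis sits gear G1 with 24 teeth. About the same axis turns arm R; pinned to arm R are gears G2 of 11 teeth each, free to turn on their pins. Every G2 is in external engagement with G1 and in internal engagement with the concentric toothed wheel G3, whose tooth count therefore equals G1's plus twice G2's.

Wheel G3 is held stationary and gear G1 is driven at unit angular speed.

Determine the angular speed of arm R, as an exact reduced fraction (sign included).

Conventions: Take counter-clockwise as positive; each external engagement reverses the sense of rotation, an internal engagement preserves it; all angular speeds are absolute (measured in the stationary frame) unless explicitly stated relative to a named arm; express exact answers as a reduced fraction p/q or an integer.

topology: planetary set — G1 24T / G2 11T / G3 46T, arm = carrier (Willis)
ring teeth: 24 + 2·11 = 46
24(ω_sun−ω_arm) = −46(ω_ring−ω_arm),  ω_ring = 0, ω_sun = 1
24(1−ω_arm) = −46(0−ω_arm)  ⇒  70·ω_arm = 24  ⇒  ω_arm = 12/35
exact speed ratio = 12/35

12/35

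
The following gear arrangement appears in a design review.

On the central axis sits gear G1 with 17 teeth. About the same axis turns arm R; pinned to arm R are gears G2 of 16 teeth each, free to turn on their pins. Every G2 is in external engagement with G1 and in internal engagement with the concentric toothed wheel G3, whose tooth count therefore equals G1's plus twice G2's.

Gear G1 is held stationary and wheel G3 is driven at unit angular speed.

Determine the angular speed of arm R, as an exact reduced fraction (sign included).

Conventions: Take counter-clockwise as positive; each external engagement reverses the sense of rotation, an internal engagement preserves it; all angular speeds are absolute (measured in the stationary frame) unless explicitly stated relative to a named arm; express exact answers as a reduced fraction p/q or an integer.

class = planetary set [G3 = 17+2·16 = 49; Willis about the carrier]
ring teeth: 17 + 2·16 = 49
17(ω_sun−ω_arm) = −49(ω_ring−ω_arm),  ω_sun = 0, ω_ring = 1
17(0−ω_arm) = −49(1−ω_arm)  ⇒  66·ω_arm = 49  ⇒  ω_arm = 49/66
exact speed ratio = 49/66

49/66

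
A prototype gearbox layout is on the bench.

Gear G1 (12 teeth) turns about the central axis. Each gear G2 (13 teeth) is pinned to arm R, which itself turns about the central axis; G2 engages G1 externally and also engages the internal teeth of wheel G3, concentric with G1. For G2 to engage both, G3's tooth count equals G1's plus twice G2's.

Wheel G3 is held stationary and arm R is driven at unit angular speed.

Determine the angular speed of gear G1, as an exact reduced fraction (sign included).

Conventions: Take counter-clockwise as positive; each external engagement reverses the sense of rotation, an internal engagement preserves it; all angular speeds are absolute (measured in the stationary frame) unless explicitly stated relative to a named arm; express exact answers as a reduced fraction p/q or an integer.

25/6

planetary set (12T centre, 13T on arm, 38T internal) — Willis relation
ring teeth: 12 + 2·13 = 38
12(ω_sun−ω_arm) = −38(ω_ring−ω_arm),  ω_ring = 0, ω_arm = 1
ω_sun = 1 − (38/12)(0−1) = 25/6
exact speed ratio = 25/6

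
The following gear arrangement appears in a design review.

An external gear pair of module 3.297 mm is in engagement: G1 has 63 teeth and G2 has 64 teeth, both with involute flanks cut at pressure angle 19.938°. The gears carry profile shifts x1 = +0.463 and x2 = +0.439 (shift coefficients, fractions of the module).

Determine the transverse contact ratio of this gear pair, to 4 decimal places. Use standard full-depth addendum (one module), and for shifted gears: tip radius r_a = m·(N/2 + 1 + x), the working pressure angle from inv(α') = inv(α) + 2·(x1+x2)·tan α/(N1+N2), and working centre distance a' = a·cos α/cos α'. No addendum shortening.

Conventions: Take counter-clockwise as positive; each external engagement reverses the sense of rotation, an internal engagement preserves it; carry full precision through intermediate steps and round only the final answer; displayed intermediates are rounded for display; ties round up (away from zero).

single-mesh involute tooth geometry (63T engaging 64T at module 3.297)
base radii: r_b1 = 97.630627, r_b2 = 99.180319
tip radii: r_a1 = 108.679011, r_a2 = 110.248383
inv(α') = inv(19.938°) + 2·(+0.463+0.439)·tan α/(63+64) = 0.01991421  ⇒  α' = 21.95089°
a' = a·cos α / cos α' = 209.3595·cos 19.938°/cos 21.95089° = 212.194033
action lengths: √(r_a1²−r_b1²) = 47.742938, √(r_a2²−r_b2²) = 48.145303
base pitch p_b = π·m·cos α = 9.737005
CR = (47.742938 + 48.145303 − 212.194033·sin 21.95089°)/9.737005 = 1.701512
contact ratio ≈ 1.7015

1.7015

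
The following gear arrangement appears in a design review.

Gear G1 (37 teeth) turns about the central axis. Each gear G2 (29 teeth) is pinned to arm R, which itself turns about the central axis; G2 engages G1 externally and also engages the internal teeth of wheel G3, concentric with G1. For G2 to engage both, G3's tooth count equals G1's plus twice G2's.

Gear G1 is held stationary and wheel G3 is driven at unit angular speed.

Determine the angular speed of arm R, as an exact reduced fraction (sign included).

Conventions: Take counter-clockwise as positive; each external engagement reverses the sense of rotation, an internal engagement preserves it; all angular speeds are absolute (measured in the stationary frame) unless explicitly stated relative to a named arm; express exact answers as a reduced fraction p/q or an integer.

planetary set (37T centre, 29T on arm, 95T internal) — Willis relation
ring teeth: 37 + 2·29 = 95
37(ω_sun−ω_arm) = −95(ω_ring−ω_arm),  ω_sun = 0, ω_ring = 1
37(0−ω_arm) = −95(1−ω_arm)  ⇒  132·ω_arm = 95  ⇒  ω_arm = 95/132
exact speed ratio = 95/132

95/132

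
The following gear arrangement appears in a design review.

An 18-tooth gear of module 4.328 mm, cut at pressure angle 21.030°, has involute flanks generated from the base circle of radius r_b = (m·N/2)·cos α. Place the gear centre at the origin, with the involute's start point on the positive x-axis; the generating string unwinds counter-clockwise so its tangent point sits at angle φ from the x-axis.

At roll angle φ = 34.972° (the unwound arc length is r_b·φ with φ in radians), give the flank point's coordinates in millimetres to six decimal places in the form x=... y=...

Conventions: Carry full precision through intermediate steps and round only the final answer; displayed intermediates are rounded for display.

x=42.512309 y=2.654601

class = single-mesh tooth geometry [base-circle involute, m = 4.328, 18T]
pitch radius r_p = m·N/2 = 4.328·18/2 = 38.952000
base radius r_b = r_p·cos α = 38.952000·cos 21.030° = 36.357511
roll angle φ = 34.972° = 0.61037655 rad
x = r_b·(cos φ + φ·sin φ) = 42.512309
y = r_b·(sin φ − φ·cos φ) = 2.654601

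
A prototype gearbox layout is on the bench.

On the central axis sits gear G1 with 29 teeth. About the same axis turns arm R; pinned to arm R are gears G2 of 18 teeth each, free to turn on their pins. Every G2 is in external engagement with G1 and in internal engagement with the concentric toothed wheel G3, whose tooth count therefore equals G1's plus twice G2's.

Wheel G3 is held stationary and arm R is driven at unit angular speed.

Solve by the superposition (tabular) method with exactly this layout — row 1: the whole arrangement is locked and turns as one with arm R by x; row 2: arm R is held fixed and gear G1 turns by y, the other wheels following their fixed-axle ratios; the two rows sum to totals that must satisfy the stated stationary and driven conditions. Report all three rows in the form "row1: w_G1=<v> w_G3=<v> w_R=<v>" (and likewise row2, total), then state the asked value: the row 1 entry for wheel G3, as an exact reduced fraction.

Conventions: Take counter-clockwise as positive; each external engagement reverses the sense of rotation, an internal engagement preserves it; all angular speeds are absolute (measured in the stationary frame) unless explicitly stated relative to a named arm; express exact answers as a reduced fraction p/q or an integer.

row1: w_G1=1 w_G3=1 w_R=1
row2: w_G1=65/29 w_G3=-1 w_R=0
total: w_G1=94/29 w_G3=0 w_R=1
asked value: 1

topology: planetary set — G1 29T / G2 18T / G3 65T, arm = carrier (Willis)
row 1 (train locked, turned with arm): all members turn x
row 2: sun turns y, ring = −(29/65)·y, arm 0
boundary: total ω_ring = x − (29/65)·y = 0 and total ω_arm = x = 1  ⇒  y = 65/29, x = 1
row 2 ring = −(29/65)·65/29 = -1
totals (row 1 + row 2): sun 1 + 65/29 = 94/29, ring 1 + (-1) = 0, arm 1 + 0 = 1
asked cell (row1, ring) = 1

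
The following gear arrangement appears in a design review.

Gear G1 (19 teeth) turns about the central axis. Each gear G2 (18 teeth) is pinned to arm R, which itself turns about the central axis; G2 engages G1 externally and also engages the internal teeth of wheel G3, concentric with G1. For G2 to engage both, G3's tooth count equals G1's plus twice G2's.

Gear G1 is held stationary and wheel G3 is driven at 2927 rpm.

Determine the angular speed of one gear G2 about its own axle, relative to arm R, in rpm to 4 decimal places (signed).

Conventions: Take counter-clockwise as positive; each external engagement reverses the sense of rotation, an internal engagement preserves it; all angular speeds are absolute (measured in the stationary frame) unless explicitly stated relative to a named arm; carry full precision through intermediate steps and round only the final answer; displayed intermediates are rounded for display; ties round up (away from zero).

topology: planetary set — G1 19T / G2 18T / G3 55T, arm = carrier (Willis)
normalise by the input: solve with ω_ring = 1, then scale by 2927 rpm
ring teeth: 19 + 2·18 = 55
19(ω_sun−ω_arm) = −55(ω_ring−ω_arm),  ω_sun = 0, ω_ring = 1
19(0−ω_arm) = −55(1−ω_arm)  ⇒  74·ω_arm = 55  ⇒  ω_arm = 55/74
sun–planet mesh: 19·(0−55/74) = −18·(ω_p−ω_arm)  ⇒  ω_p−ω_arm = 1045/1332
scale: ω_p−ω_arm = 1045/1332 × 2927 rpm = +2296.3326 rpm

+2296.3326 rpm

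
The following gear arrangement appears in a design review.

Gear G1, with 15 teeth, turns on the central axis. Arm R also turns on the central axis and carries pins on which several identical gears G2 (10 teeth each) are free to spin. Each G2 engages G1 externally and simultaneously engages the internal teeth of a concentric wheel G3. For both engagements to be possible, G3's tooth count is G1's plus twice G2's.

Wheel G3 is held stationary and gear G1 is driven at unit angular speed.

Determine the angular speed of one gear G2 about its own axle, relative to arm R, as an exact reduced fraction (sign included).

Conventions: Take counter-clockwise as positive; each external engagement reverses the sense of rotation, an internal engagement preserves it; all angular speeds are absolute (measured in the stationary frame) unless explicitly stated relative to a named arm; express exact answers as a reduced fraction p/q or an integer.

-21/20

planetary set (15T centre, 10T on arm, 35T internal) — Willis relation
ring teeth: 15 + 2·10 = 35
15(ω_sun−ω_arm) = −35(ω_ring−ω_arm),  ω_ring = 0, ω_sun = 1
15(1−ω_arm) = −35(0−ω_arm)  ⇒  50·ω_arm = 15  ⇒  ω_arm = 3/10
sun–planet mesh: 15·(1−3/10) = −10·(ω_p−ω_arm)  ⇒  ω_p−ω_arm = -21/20
exact speed ratio = -21/20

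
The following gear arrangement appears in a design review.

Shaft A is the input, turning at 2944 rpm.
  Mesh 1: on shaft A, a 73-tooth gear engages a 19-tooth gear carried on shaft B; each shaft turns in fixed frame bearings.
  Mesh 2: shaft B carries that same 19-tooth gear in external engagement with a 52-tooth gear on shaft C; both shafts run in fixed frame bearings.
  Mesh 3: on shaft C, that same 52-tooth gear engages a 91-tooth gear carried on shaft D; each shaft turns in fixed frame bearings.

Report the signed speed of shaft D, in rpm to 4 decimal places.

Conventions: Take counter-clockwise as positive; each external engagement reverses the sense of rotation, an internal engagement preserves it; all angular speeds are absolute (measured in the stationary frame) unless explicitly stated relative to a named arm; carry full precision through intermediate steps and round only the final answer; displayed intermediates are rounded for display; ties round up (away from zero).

3-mesh fixed-axis compound train (all bearings frame-fixed)
mesh 1 [73T→19T]: ω = 2944.0000×73/19 = 11311.1579 rpm, sense flips to −
mesh 2 [19T→52T]: ω = 11311.1579×19/52 = 4132.9231 rpm, sense flips to +
mesh 3 [52T→91T]: ω = 4132.9231×52/91 = 2361.6703 rpm, sense flips to −
signed output speed = -2361.6703 rpm

-2361.6703 rpm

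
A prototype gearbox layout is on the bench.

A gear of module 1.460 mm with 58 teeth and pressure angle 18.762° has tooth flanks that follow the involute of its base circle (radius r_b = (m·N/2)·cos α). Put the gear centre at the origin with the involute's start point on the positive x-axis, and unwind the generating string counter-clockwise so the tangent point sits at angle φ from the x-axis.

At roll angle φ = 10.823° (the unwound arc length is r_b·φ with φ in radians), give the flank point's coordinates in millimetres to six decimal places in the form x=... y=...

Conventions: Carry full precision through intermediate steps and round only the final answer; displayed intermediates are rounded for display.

x=40.799053 y=0.089751

recognized (one wheel, involute flank): single-mesh tooth geometry, m = 1.460, N = 58
pitch radius r_p = m·N/2 = 1.460·58/2 = 42.340000
base radius r_b = r_p·cos α = 42.340000·cos 18.762° = 40.090170
roll angle φ = 10.823° = 0.18889698 rad
x = r_b·(cos φ + φ·sin φ) = 40.799053
y = r_b·(sin φ − φ·cos φ) = 0.089751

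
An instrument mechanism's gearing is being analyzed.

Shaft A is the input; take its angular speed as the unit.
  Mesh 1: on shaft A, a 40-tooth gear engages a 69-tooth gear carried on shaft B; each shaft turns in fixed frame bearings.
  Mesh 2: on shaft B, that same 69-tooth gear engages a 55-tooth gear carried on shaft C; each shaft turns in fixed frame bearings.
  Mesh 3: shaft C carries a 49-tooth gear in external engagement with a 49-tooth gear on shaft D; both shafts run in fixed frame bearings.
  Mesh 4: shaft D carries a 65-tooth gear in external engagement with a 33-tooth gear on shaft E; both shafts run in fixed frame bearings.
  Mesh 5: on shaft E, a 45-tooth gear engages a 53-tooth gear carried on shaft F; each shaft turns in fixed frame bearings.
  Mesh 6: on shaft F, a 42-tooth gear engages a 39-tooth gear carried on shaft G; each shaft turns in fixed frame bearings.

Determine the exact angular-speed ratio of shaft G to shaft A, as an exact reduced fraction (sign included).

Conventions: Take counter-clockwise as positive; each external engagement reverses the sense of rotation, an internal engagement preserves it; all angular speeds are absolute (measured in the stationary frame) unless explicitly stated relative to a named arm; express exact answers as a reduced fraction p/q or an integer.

8400/6413

class = fixed-axis compound train [6 meshes; 6 ratios multiply, 6 sense flips]
mesh 1 [40T→69T]: running ratio 40/69, sense −
mesh 2 [69T→55T]: running ratio 8/11, sense +
mesh 3 [49T→49T]: running ratio 8/11, sense −
mesh 4 [65T→33T]: running ratio 520/363, sense +
mesh 5 [45T→53T]: running ratio 7800/6413, sense −
mesh 6 [42T→39T]: running ratio 8400/6413, sense +
ω_out/ω_in = 8400/6413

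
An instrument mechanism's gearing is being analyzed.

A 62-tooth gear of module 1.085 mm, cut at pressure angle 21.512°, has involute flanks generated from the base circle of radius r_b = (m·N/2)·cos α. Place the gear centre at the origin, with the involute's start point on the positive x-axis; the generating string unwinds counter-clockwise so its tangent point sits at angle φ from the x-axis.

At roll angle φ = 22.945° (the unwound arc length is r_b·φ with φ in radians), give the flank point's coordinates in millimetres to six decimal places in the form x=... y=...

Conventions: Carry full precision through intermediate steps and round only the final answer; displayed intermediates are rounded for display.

topology: single-mesh involute geometry — m = 1.085, N = 62
pitch radius r_p = m·N/2 = 1.085·62/2 = 33.635000
base radius r_b = r_p·cos α = 33.635000·cos 21.512° = 31.292012
roll angle φ = 22.945° = 0.40046580 rad
x = r_b·(cos φ + φ·sin φ) = 33.701498
y = r_b·(sin φ − φ·cos φ) = 0.659216

x=33.701498 y=0.659216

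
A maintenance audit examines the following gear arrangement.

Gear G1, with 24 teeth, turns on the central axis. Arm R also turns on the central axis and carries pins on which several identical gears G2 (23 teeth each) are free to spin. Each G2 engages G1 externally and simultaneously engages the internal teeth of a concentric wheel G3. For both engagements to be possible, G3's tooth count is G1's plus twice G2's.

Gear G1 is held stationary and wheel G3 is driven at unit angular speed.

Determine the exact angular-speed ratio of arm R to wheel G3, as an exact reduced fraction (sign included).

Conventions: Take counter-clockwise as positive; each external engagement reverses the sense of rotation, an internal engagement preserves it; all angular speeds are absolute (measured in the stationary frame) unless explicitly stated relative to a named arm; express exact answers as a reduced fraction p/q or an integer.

35/47

planetary set (24T centre, 23T on arm, 70T internal) — Willis relation
ring teeth: 24 + 2·23 = 70
24(ω_sun−ω_arm) = −70(ω_ring−ω_arm),  ω_sun = 0, ω_ring = 1
24(0−ω_arm) = −70(1−ω_arm)  ⇒  94·ω_arm = 70  ⇒  ω_arm = 35/47
ω_out/ω_in = 35/47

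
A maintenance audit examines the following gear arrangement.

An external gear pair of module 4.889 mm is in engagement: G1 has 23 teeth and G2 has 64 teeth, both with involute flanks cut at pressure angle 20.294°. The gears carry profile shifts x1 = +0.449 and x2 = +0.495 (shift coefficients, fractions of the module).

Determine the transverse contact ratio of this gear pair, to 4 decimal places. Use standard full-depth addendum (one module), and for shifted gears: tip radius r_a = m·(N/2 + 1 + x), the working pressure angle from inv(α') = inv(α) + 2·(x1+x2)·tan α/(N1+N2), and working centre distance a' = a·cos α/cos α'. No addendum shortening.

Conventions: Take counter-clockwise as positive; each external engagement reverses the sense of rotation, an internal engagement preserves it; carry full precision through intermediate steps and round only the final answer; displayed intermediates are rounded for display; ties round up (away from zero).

topology: single-mesh involute geometry — m = 4.889, 23T/64T pair
base radii: r_b1 = 52.733441, r_b2 = 146.736531
tip radii: r_a1 = 63.307661, r_a2 = 163.757055
inv(α') = inv(20.294°) + 2·(+0.449+0.495)·tan α/(23+64) = 0.02361999  ⇒  α' = 23.17996°
a' = a·cos α / cos α' = 212.6715·cos 20.294°/cos 23.17996° = 216.986644
action lengths: √(r_a1²−r_b1²) = 35.029190, √(r_a2²−r_b2²) = 72.696379
base pitch p_b = π·m·cos α = 14.405825
CR = (35.029190 + 72.696379 − 216.986644·sin 23.17996°)/14.405825 = 1.549039
contact ratio ≈ 1.5490

1.5490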